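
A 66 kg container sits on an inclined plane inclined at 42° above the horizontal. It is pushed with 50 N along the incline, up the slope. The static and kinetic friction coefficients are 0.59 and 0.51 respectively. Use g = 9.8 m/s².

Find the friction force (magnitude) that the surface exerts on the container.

f ≈ 245 N (up the incline)

Perpendicular to the surface, N = m g cos θ = 66·9.8·cos 42° = 480.7 N.
Parallel to the incline, ΣF = 0 gives f = m g sin θ − P = 432.8 − 50 = 382.8 N (up-slope positive).
Maximum static friction available: μ_s N = 0.59 × 480.7 = 283.6 N.
Since |382.8| > 283.6 N, static friction cannot hold it; the container slides down the incline and kinetic friction applies: f = μ_k N = 0.51 × 480.7 = 245 N.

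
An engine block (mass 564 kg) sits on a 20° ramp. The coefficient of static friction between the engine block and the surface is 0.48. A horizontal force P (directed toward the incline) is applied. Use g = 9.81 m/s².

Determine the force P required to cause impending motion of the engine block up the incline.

At impending motion up the slope, friction acts down-slope at its limit: f = μ_s N.
Perpendicular to the incline: N = m g cos θ + P sin θ.
Along the incline: P cos θ = m g sin θ + μ_s N = m g sin θ + μ_s (m g cos θ + P sin θ).
Solving, P (cos θ − μ_s sin θ) = m g (sin θ + μ_s cos θ), so P = 564×9.81×(sin 20° + 0.48 cos 20°)/(cos 20° − 0.48 sin 20°) = 5530×0.7931/0.7755 = 5660 N.

P ≈ 5660 N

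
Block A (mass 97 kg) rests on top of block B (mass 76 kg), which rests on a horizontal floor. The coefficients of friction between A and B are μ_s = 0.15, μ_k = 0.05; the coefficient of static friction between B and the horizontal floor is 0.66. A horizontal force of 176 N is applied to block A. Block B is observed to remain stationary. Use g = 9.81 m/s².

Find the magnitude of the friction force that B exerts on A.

Normal force at the A–B interface: N₁ = m_A g = 951.6 N.
So the A–B interface can sustain at most μ_s N₁ = 142.7 N of static friction.
P = 176 N exceeds that limit, so A slips over B and the interface friction becomes kinetic: f₁ = μ_k N₁ = 0.05×951.6 = 47.6 N.
By Newton's third law B feels 47.6 N forward from A. With B stationary, the floor's static friction on B balances it: f₂ = 47.6 N (well within μ_s(m_A+m_B)g = 1120 N).

f ≈ 47.6 N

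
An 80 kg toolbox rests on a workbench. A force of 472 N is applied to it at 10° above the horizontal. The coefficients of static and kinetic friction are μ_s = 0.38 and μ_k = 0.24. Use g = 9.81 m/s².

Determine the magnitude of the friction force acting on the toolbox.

Vertical equilibrium gives N = m g − P sin α = 702.8 N.
The horizontal driving force is P cos α = 464.8 N, so equilibrium needs friction f = 464.8 N.
μ_s N = 0.38 × 702.8 = 267.1 N.
464.8 > 267.1 N → the toolbox slides; f = μ_k N = 0.24×702.8 = 169 N.

f ≈ 169 N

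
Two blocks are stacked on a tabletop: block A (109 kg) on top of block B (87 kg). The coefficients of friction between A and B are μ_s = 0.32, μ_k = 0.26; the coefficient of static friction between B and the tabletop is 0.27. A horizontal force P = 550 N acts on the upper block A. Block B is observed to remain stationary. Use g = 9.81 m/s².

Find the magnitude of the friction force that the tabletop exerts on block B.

f ≈ 278 N

The normal force B exerts on A is simply A's weight, N₁ = 1069 N.
Maximum static friction on A from B: μ_s N₁ = 0.32×1069 = 342.2 N.
Since P = 550 N > 342.2 N, A slides on B; the A–B friction is kinetic: f₁ = μ_k N₁ = 0.26×1069 = 278 N.
B experiences an equal 278 N forward from A (third law). B is in equilibrium, so the floor supplies f₂ = 278 N of static friction (limit μ_s(m_A+m_B)g = 519.1 N, not exceeded).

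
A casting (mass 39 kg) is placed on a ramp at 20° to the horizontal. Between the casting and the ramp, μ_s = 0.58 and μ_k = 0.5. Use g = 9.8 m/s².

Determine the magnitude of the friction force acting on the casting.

f ≈ 131 N (up the incline)

Perpendicular to the surface, N = m g cos θ = 39·9.8·cos 20° = 359.2 N.
For equilibrium along the incline, friction must balance the weight component: f = m g sin θ = 130.7 N up the slope.
Static friction can supply at most μ_s N = 208.3 N.
Since |130.7| ≤ 208.3 N, static friction is sufficient; f equals the required value, not μ_s N.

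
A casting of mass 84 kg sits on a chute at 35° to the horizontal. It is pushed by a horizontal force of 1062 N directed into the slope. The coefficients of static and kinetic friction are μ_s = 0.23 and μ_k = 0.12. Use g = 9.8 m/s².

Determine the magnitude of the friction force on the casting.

Normal direction: N = m g cos θ + P sin θ = 1283 N.
Along the incline, the net driving force (taking up-slope positive) is P cos θ − m g sin θ = 869.9 − 472.2 = 397.8 N, so equilibrium requires friction f = -397.8 N (down-slope).
The limit of static friction is μ_s N = 295.2 N.
|f_req| = 397.8 > 295.2 N → the casting slides up the incline; f = μ_k N = 0.12 × 1283 = 154 N.

f ≈ 154 N (down the incline)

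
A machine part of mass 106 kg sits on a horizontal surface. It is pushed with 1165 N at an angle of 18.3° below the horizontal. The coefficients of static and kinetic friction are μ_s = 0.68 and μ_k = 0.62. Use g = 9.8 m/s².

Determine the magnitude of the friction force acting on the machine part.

f ≈ 871 N

N = m g + P sin α = 1039 + 1165×sin 18.3° = 1405 N.
Horizontally, friction must balance P cos α = 1106 N.
μ_s N = 0.68 × 1405 = 955.1 N.
1106 > 955.1 N → the machine part slides; f = μ_k N = 0.62×1405 = 871 N.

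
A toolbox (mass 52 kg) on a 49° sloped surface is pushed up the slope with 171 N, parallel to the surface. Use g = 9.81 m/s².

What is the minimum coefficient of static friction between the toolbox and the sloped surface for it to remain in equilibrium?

N = m g cos θ = 334.7 N.
Friction must make up the shortfall along the incline: f = m g sin θ − P = 385 − 171 = 214 N.
At the threshold f = μ_s N, so μ_s,min = 214/334.7 = 0.639.

μ_s,min ≈ 0.639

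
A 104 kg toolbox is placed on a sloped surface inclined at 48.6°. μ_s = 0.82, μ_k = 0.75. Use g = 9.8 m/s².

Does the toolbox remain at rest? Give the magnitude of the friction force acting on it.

N = m g cos θ = 674 N.
Down-slope weight component: m g sin θ = 765 N.
μ_s N = 553 N.
765 > 553 N, so it slides; kinetic friction f = μ_k N = 0.75×674 = 506 N.

f ≈ 506 N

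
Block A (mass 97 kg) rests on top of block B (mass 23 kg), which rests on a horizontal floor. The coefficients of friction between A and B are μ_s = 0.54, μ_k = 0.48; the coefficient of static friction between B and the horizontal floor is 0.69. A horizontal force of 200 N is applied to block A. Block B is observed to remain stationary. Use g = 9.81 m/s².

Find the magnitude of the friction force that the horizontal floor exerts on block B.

Between the blocks, N₁ = m_A g = 951.6 N.
So the A–B interface can sustain at most μ_s N₁ = 513.8 N of static friction.
P = 200 N is within that limit, so A and B move together (both at rest); the A–B friction is simply f₁ = P = 200 N.
By Newton's third law B feels 200 N forward from A. With B stationary, the floor's static friction on B balances it: f₂ = 200 N (well within μ_s(m_A+m_B)g = 812.3 N).

f ≈ 200 N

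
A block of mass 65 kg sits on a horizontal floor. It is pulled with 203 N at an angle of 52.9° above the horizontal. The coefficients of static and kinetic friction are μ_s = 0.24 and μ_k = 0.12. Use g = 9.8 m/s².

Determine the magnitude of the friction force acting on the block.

f ≈ 57 N

N = m g − P sin α = 637 − 203×sin 52.9° = 475.1 N.
Horizontally, friction must balance P cos α = 122.5 N.
μ_s N = 0.24 × 475.1 = 114 N.
The required friction exceeds μ_s N, so the block moves and f = μ_k N = 57 N.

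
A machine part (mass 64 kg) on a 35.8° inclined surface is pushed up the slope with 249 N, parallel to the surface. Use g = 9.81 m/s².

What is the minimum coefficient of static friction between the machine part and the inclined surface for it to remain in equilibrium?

N = m g cos θ = 509.2 N.
Friction must make up the shortfall along the incline: f = m g sin θ − P = 367.3 − 249 = 118.3 N.
At the threshold f = μ_s N, so μ_s,min = 118.3/509.2 = 0.232.

μ_s,min ≈ 0.232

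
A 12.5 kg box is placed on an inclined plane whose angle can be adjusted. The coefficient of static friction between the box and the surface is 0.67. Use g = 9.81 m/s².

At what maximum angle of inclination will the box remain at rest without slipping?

θ_max ≈ 33.8°

At the slip threshold, m g sin θ = μ_s · m g cos θ, so tan θ = μ_s.
θ_max = arctan(0.67) = 33.8°.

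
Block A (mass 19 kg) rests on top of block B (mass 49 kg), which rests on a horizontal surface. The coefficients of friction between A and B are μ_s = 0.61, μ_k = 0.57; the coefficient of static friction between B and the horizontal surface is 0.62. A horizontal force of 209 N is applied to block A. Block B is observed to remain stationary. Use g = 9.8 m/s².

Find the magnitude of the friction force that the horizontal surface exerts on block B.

Normal force at the A–B interface: N₁ = m_A g = 186.2 N.
So the A–B interface can sustain at most μ_s N₁ = 113.6 N of static friction.
Since P = 209 N > 113.6 N, A slides on B; the A–B friction is kinetic: f₁ = μ_k N₁ = 0.57×186.2 = 106 N.
By Newton's third law B feels 106 N forward from A. With B stationary, the floor's static friction on B balances it: f₂ = 106 N (well within μ_s(m_A+m_B)g = 413.2 N).

f ≈ 106 N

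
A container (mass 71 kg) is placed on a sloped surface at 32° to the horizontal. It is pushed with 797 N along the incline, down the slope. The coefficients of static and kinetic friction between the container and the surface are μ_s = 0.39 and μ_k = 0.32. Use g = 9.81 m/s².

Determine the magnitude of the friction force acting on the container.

Perpendicular to the surface, N = m g cos θ = 71·9.81·cos 32° = 590.7 N.
Parallel to the incline, ΣF = 0 gives f = m g sin θ + P = 369.1 + 797 = 1166 N (up-slope positive).
Static friction can supply at most μ_s N = 230.4 N.
Since |1166| > 230.4 N, static friction cannot hold it; the container slides down the incline and kinetic friction applies: f = μ_k N = 0.32 × 590.7 = 189 N.

f ≈ 189 N (up the incline)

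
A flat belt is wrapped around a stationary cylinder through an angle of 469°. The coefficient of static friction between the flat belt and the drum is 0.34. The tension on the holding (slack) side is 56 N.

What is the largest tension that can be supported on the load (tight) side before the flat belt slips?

At impending slip the capstan equation gives T₂/T₁ = e^{μβ} with β in radians.
β = 469° × π/180 = 8.186 rad.
e^{μβ} = e^{0.34×8.186} = 16.17.
T₂ = T₁ · e^{μβ} = 56 × 16.17 = 905 N.

T_max ≈ 905 N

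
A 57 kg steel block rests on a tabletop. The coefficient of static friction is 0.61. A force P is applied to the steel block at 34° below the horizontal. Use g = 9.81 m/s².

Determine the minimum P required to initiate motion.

P ≈ 699 N

N = m g + P sin α (the push presses the steel block into the tabletop).
At impending slip, P cos α = μ_s N = μ_s (m g + P sin α).
Solving: P (cos α − μ_s sin α) = μ_s m g → P = 0.61×559/(cos 34° − 0.61 sin 34°) = 341/0.4879 = 699 N.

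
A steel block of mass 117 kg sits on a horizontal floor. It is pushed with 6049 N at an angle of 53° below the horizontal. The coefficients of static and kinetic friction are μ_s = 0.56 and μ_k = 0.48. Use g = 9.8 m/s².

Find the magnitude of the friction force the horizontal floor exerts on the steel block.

f ≈ 2870 N

Vertical equilibrium gives N = m g + P sin α = 5978 N.
Horizontally, friction must balance P cos α = 3640 N.
The static-friction limit is μ_s N = 3347 N.
The required friction exceeds μ_s N, so the steel block moves and f = μ_k N = 2870 N.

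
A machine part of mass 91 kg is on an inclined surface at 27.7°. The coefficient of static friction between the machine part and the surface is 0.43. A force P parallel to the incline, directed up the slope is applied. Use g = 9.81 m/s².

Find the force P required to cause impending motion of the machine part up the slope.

At impending motion up the slope, friction acts down-slope at its limit: f = μ_s N.
P is parallel to the surface, so N = m g cos θ = 790 N.
Along the incline: P = m g sin θ + μ_s N = 415 + 0.43×790 = 755 N.

P ≈ 755 N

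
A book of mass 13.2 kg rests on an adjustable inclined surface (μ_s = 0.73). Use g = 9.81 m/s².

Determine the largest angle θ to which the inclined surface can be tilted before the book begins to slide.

At the slip threshold, m g sin θ = μ_s · m g cos θ, so tan θ = μ_s.
θ_max = arctan(0.73) = 36.1°.

θ_max ≈ 36.1°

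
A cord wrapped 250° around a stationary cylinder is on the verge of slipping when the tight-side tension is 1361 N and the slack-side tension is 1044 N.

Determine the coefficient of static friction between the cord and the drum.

μ ≈ 0.0608

T₂/T₁ = e^{μβ} → μ = ln(T₂/T₁)/β.
β = 250° = 4.363 rad.
μ = ln(1361/1044)/4.363 = ln(1.304)/4.363 = 0.0608.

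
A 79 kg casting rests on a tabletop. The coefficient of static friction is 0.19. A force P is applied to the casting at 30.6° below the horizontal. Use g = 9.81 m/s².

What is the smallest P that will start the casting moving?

N = m g + P sin α (the push presses the casting into the tabletop).
At impending slip, P cos α = μ_s N = μ_s (m g + P sin α).
Solving: P (cos α − μ_s sin α) = μ_s m g → P = 0.19×775/(cos 30.6° − 0.19 sin 30.6°) = 147/0.764 = 193 N.

P ≈ 193 N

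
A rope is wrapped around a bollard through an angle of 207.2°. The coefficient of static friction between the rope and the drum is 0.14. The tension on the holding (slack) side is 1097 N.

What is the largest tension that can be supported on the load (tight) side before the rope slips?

At impending slip the capstan equation gives T₂/T₁ = e^{μβ} with β in radians.
β = 207.2° × π/180 = 3.616 rad.
e^{μβ} = e^{0.14×3.616} = 1.659.
T₂ = T₁ · e^{μβ} = 1097 × 1.659 = 1820 N.

T_max ≈ 1820 N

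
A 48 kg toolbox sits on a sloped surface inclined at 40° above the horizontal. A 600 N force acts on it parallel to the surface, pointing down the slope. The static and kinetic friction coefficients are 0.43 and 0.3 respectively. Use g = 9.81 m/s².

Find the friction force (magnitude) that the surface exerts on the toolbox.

Normal force: N = m g cos θ = 48 × 9.81 × cos 40° = 360.7 N.
Parallel to the incline, ΣF = 0 gives f = m g sin θ + P = 302.7 + 600 = 902.7 N (up-slope positive).
The static-friction ceiling is μ_s N = 0.43 × 360.7 = 155.1 N.
Since |902.7| > 155.1 N, static friction cannot hold it; the toolbox slides down the incline and kinetic friction applies: f = μ_k N = 0.3 × 360.7 = 108 N.

f ≈ 108 N (up the incline)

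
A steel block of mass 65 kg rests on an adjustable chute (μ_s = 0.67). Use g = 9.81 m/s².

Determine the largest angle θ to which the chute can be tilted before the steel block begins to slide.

At the slip threshold, m g sin θ = μ_s · m g cos θ, so tan θ = μ_s.
θ_max = arctan(0.67) = 33.8°.

θ_max ≈ 33.8°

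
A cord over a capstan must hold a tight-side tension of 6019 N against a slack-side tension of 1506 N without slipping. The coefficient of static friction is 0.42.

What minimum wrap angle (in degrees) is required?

β_min ≈ 189°

T₂/T₁ = e^{μβ} → β = ln(T₂/T₁)/μ.
β = ln(6019/1506)/0.42 = 1.385/0.42 = 3.299 rad.
In degrees: β = 3.299 × 180/π = 189°.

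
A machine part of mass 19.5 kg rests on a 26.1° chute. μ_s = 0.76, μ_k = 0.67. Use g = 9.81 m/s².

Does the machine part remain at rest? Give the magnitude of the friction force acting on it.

f ≈ 84.2 N

N = m g cos θ = 172 N.
Down-slope weight component: m g sin θ = 84.2 N.
μ_s N = 131 N.
84.2 ≤ 131 N, so it stays put; friction = 84.2 N.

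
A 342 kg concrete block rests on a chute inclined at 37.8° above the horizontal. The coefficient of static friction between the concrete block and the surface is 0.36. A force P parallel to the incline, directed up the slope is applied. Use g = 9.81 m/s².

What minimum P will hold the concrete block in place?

The concrete block tends to slide down (tan θ > μ_s), so at the point of impending slip friction acts up-slope at its limit: f = μ_s N.
P is parallel to the surface, so N = m g cos θ = 2650 N.
Along the incline: P + μ_s N = m g sin θ, so P = 2060 − 0.36×2650 = 1100 N.

P_min ≈ 1100 N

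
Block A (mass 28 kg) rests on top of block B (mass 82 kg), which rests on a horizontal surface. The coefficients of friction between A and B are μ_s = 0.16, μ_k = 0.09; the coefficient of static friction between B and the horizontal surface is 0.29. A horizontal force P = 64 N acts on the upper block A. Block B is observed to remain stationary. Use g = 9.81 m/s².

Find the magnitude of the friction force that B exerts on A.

Between the blocks, N₁ = m_A g = 274.7 N.
Maximum static friction on A from B: μ_s N₁ = 0.16×274.7 = 43.95 N.
P = 64 N exceeds that limit, so A slips over B and the interface friction becomes kinetic: f₁ = μ_k N₁ = 0.09×274.7 = 24.7 N.
By Newton's third law B feels 24.7 N forward from A. With B stationary, the floor's static friction on B balances it: f₂ = 24.7 N (well within μ_s(m_A+m_B)g = 312.9 N).

f ≈ 24.7 N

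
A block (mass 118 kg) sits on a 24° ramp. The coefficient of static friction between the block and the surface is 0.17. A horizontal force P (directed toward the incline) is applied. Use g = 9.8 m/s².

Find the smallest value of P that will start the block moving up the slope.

P ≈ 770 N

At impending motion up the slope, friction acts down-slope at its limit: f = μ_s N.
Perpendicular to the incline: N = m g cos θ + P sin θ.
Along the incline: P cos θ = m g sin θ + μ_s N = m g sin θ + μ_s (m g cos θ + P sin θ).
Solving, P (cos θ − μ_s sin θ) = m g (sin θ + μ_s cos θ), so P = 118×9.8×(sin 24° + 0.17 cos 24°)/(cos 24° − 0.17 sin 24°) = 1160×0.562/0.8444 = 770 N.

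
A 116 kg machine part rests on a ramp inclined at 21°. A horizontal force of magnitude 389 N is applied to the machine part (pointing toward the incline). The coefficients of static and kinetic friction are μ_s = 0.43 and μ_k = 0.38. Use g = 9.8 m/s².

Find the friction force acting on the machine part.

f ≈ 44.2 N (up the incline)

Resolve perpendicular to the incline: N = m g cos θ + P sin θ = 116×9.8×cos 21° + 389×sin 21° = 1201 N.
Along the incline, the net driving force (taking up-slope positive) is P cos θ − m g sin θ = 363.2 − 407.4 = -44.23 N, so equilibrium requires friction f = 44.23 N (up-slope).
The limit of static friction is μ_s N = 516.3 N.
|f_req| = 44.23 ≤ 516.3 N → the machine part is in equilibrium; friction equals the required value.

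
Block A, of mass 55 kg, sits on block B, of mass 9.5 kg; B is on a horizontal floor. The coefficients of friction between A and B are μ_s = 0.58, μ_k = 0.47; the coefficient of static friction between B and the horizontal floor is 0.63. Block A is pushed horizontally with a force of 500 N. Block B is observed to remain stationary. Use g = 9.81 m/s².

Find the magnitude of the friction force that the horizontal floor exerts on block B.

f ≈ 254 N

The normal force B exerts on A is simply A's weight, N₁ = 539.6 N.
So the A–B interface can sustain at most μ_s N₁ = 312.9 N of static friction.
P = 500 N exceeds that limit, so A slips over B and the interface friction becomes kinetic: f₁ = μ_k N₁ = 0.47×539.6 = 254 N.
B experiences an equal 254 N forward from A (third law). B is in equilibrium, so the floor supplies f₂ = 254 N of static friction (limit μ_s(m_A+m_B)g = 398.6 N, not exceeded).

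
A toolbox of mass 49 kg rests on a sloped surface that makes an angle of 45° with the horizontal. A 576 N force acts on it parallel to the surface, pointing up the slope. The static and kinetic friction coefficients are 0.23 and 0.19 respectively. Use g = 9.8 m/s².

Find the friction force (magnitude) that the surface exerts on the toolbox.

f ≈ 64.5 N (down the incline)

Perpendicular to the surface, N = m g cos θ = 49·9.8·cos 45° = 339.6 N.
For equilibrium along the incline the friction force must supply f = m g sin θ − P = 339.6 − 576 = -236.4 N (positive meaning up-slope).
Static friction can supply at most μ_s N = 78.1 N.
Since |-236.4| > 78.1 N, static friction cannot hold it; the toolbox slides up the incline and kinetic friction applies: f = μ_k N = 0.19 × 339.6 = 64.5 N.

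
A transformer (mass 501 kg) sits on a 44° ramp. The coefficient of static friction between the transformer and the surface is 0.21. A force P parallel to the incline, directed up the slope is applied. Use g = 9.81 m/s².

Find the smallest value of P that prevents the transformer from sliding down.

The transformer tends to slide down (tan θ > μ_s), so at the point of impending slip friction acts up-slope at its limit: f = μ_s N.
P is parallel to the surface, so N = m g cos θ = 3540 N.
Along the incline: P + μ_s N = m g sin θ, so P = 3410 − 0.21×3540 = 2670 N.

P_min ≈ 2670 N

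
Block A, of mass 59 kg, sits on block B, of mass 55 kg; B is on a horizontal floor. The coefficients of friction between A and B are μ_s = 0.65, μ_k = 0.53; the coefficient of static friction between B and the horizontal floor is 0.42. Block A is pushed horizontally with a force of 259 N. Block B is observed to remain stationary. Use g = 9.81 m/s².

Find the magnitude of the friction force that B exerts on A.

The normal force B exerts on A is simply A's weight, N₁ = 578.8 N.
So the A–B interface can sustain at most μ_s N₁ = 376.2 N of static friction.
P = 259 N is within that limit, so A and B move together (both at rest); the A–B friction is simply f₁ = P = 259 N.
B experiences an equal 259 N forward from A (third law). B is in equilibrium, so the floor supplies f₂ = 259 N of static friction (limit μ_s(m_A+m_B)g = 469.7 N, not exceeded).

f ≈ 259 N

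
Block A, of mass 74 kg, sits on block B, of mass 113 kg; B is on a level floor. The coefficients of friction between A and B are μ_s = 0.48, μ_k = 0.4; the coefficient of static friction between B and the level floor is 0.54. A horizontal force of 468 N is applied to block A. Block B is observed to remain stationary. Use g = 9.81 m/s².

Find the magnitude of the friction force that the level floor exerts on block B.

Between the blocks, N₁ = m_A g = 725.9 N.
So the A–B interface can sustain at most μ_s N₁ = 348.5 N of static friction.
Since P = 468 N > 348.5 N, A slides on B; the A–B friction is kinetic: f₁ = μ_k N₁ = 0.4×725.9 = 290 N.
B experiences an equal 290 N forward from A (third law). B is in equilibrium, so the floor supplies f₂ = 290 N of static friction (limit μ_s(m_A+m_B)g = 990.6 N, not exceeded).

f ≈ 290 N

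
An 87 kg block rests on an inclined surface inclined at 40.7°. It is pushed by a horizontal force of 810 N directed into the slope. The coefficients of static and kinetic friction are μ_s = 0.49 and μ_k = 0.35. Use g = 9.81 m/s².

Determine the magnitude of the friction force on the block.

Resolve perpendicular to the incline: N = m g cos θ + P sin θ = 87×9.81×cos 40.7° + 810×sin 40.7° = 1175 N.
Along the incline, the net driving force (taking up-slope positive) is P cos θ − m g sin θ = 614.1 − 556.5 = 57.54 N, so equilibrium requires friction f = -57.54 N (down-slope).
The limit of static friction is μ_s N = 575.9 N.
Since 57.54 N is within the 575.9 N limit, the block stays put and friction is exactly 57.5 N.

f ≈ 57.5 N (down the incline)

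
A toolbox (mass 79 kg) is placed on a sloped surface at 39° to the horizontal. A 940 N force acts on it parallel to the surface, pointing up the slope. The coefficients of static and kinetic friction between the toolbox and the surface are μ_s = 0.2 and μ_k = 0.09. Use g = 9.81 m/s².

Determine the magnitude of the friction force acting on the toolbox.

Perpendicular to the surface, N = m g cos θ = 79·9.81·cos 39° = 602.3 N.
For equilibrium along the incline the friction force must supply f = m g sin θ − P = 487.7 − 940 = -452.3 N (positive meaning up-slope).
The static-friction ceiling is μ_s N = 0.2 × 602.3 = 120.5 N.
Since |-452.3| > 120.5 N, static friction cannot hold it; the toolbox slides up the incline and kinetic friction applies: f = μ_k N = 0.09 × 602.3 = 54.2 N.

f ≈ 54.2 N (down the incline)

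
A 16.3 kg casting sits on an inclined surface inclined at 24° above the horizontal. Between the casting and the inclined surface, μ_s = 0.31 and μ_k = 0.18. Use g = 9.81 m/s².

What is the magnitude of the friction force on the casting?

f ≈ 26.3 N (up the incline)

The normal reaction is N = m g cos θ = 146.1 N.
For equilibrium along the incline, friction must balance the weight component: f = m g sin θ = 65.04 N up the slope.
The static-friction ceiling is μ_s N = 0.31 × 146.1 = 45.28 N.
|65.04| exceeds 45.28 N, so the casting slips down-slope; friction is kinetic, f = μ_k N = 0.18×146.1 = 26.3 N.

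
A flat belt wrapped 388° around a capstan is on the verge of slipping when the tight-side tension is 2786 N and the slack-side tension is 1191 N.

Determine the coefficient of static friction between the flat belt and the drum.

μ ≈ 0.125

T₂/T₁ = e^{μβ} → μ = ln(T₂/T₁)/β.
β = 388° = 6.772 rad.
μ = ln(2786/1191)/6.772 = ln(2.339)/6.772 = 0.125.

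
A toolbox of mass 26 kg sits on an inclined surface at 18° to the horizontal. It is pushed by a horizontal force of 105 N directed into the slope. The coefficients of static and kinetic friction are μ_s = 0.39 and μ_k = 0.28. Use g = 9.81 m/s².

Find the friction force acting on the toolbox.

Resolve perpendicular to the incline: N = m g cos θ + P sin θ = 26×9.81×cos 18° + 105×sin 18° = 275 N.
Along the incline, the net driving force (taking up-slope positive) is P cos θ − m g sin θ = 99.86 − 78.82 = 21.04 N, so equilibrium requires friction f = -21.04 N (down-slope).
The limit of static friction is μ_s N = 107.3 N.
Since 21.04 N is within the 107.3 N limit, the toolbox stays put and friction is exactly 21 N.

f ≈ 21 N (down the incline)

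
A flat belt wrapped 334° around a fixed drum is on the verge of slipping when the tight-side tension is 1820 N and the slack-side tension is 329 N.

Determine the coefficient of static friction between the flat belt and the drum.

T₂/T₁ = e^{μβ} → μ = ln(T₂/T₁)/β.
β = 334° = 5.829 rad.
μ = ln(1820/329)/5.829 = ln(5.532)/5.829 = 0.293.

μ ≈ 0.293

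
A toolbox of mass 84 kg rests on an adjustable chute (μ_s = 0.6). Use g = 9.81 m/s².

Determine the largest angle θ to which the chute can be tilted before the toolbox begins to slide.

At the slip threshold, m g sin θ = μ_s · m g cos θ, so tan θ = μ_s.
θ_max = arctan(0.6) = 31°.

θ_max ≈ 31°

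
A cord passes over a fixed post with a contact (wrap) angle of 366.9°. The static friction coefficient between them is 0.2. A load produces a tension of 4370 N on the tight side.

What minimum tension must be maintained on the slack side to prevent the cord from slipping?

Capstan equation at impending slip: T_tight/T_slack = e^{μβ}.
β = 366.9° = 6.404 rad; e^{μβ} = e^{0.2×6.404} = 3.599.
T_slack = T_tight / e^{μβ} = 4370 / 3.599 = 1210 N.

T_min ≈ 1210 N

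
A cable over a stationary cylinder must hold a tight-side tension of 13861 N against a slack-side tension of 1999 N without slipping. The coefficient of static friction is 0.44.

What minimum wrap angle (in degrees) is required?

T₂/T₁ = e^{μβ} → β = ln(T₂/T₁)/μ.
β = ln(13861/1999)/0.44 = 1.936/0.44 = 4.401 rad.
In degrees: β = 4.401 × 180/π = 252°.

β_min ≈ 252°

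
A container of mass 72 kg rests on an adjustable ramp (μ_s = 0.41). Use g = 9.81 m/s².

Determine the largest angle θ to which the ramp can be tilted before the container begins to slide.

θ_max ≈ 22.3°

At the slip threshold, m g sin θ = μ_s · m g cos θ, so tan θ = μ_s.
θ_max = arctan(0.41) = 22.3°.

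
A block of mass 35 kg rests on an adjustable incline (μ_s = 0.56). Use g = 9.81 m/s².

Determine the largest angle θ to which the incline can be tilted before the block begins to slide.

At the slip threshold, m g sin θ = μ_s · m g cos θ, so tan θ = μ_s.
θ_max = arctan(0.56) = 29.2°.

θ_max ≈ 29.2°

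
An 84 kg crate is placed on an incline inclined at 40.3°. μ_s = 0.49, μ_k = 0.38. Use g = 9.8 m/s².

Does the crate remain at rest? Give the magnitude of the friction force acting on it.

f ≈ 239 N

N = m g cos θ = 628 N.
Down-slope weight component: m g sin θ = 532 N.
μ_s N = 308 N.
532 > 308 N, so it slides; kinetic friction f = μ_k N = 0.38×628 = 239 N.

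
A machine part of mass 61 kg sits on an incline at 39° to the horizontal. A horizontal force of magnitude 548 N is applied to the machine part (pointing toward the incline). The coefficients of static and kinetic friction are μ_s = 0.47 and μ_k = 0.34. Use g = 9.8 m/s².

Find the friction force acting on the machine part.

f ≈ 49.7 N (down the incline)

Normal direction: N = m g cos θ + P sin θ = 809.4 N.
Parallel to the incline: P cos θ − m g sin θ = 425.9 − 376.2 = 49.67 N; the friction needed to balance this is 49.67 N acting down the slope.
Maximum static friction: μ_s N = 0.47 × 809.4 = 380.4 N.
Since 49.67 N is within the 380.4 N limit, the machine part stays put and friction is exactly 49.7 N.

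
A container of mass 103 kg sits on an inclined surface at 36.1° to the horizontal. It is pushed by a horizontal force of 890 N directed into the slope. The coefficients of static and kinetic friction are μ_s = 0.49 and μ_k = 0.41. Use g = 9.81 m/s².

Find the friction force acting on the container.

f ≈ 124 N (down the incline)

The horizontal push has a component P sin θ into the surface, so N = m g cos θ + P sin θ = 816.4 + 524.4 = 1341 N.
Along the incline, the net driving force (taking up-slope positive) is P cos θ − m g sin θ = 719.1 − 595.3 = 123.8 N, so equilibrium requires friction f = -123.8 N (down-slope).
Maximum static friction: μ_s N = 0.49 × 1341 = 657 N.
Since 123.8 N is within the 657 N limit, the container stays put and friction is exactly 124 N.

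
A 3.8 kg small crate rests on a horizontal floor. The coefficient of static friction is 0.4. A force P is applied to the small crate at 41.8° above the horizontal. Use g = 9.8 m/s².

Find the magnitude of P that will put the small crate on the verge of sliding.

P ≈ 14.7 N

N = m g − P sin α (the pull lifts the small crate).
At impending slip, P cos α = μ_s N = μ_s (m g − P sin α).
Solving: P (cos α + μ_s sin α) = μ_s m g → P = 0.4×37.2/(cos 41.8° + 0.4 sin 41.8°) = 14.9/1.012 = 14.7 N.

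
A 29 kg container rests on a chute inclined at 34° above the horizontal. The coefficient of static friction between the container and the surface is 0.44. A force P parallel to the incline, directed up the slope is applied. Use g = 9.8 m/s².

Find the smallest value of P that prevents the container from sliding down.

P_min ≈ 55.3 N

The container tends to slide down (tan θ > μ_s), so at the point of impending slip friction acts up-slope at its limit: f = μ_s N.
P is parallel to the surface, so N = m g cos θ = 236 N.
Along the incline: P + μ_s N = m g sin θ, so P = 159 − 0.44×236 = 55.3 N.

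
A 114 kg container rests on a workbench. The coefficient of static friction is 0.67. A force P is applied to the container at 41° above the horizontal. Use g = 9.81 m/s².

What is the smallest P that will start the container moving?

P ≈ 627 N

N = m g − P sin α (the pull lifts the container).
At impending slip, P cos α = μ_s N = μ_s (m g − P sin α).
Solving: P (cos α + μ_s sin α) = μ_s m g → P = 0.67×1120/(cos 41° + 0.67 sin 41°) = 749/1.194 = 627 N.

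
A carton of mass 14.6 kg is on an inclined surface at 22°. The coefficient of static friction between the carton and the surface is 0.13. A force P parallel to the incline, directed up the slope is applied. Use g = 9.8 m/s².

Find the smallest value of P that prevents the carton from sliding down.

The carton tends to slide down (tan θ > μ_s), so at the point of impending slip friction acts up-slope at its limit: f = μ_s N.
P is parallel to the surface, so N = m g cos θ = 133 N.
Along the incline: P + μ_s N = m g sin θ, so P = 53.6 − 0.13×133 = 36.4 N.

P_min ≈ 36.4 N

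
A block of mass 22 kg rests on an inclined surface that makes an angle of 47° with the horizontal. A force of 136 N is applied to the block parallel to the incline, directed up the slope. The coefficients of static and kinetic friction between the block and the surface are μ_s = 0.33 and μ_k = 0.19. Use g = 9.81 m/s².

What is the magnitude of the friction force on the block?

The normal reaction is N = m g cos θ = 147.2 N.
The friction needed for equilibrium is m g sin θ − P = 157.8 − 136 = 21.84 N, measured positive up-slope.
Maximum static friction available: μ_s N = 0.33 × 147.2 = 48.57 N.
Since |21.84| ≤ 48.57 N, static friction is sufficient; f equals the required value, not μ_s N.

f ≈ 21.8 N (up the incline)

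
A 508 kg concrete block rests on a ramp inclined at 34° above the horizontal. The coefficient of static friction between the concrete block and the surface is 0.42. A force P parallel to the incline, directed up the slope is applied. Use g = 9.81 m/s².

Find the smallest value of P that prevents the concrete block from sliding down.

P_min ≈ 1050 N

The concrete block tends to slide down (tan θ > μ_s), so at the point of impending slip friction acts up-slope at its limit: f = μ_s N.
P is parallel to the surface, so N = m g cos θ = 4130 N.
Along the incline: P + μ_s N = m g sin θ, so P = 2790 − 0.42×4130 = 1050 N.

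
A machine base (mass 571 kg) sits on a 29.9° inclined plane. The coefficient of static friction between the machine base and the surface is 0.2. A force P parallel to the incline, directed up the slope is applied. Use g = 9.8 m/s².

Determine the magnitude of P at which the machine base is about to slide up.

P ≈ 3760 N

At impending motion up the slope, friction acts down-slope at its limit: f = μ_s N.
P is parallel to the surface, so N = m g cos θ = 4850 N.
Along the incline: P = m g sin θ + μ_s N = 2790 + 0.2×4850 = 3760 N.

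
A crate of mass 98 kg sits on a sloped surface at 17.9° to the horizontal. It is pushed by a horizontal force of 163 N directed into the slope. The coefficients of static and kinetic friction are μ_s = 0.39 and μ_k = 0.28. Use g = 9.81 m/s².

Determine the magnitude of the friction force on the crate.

Normal direction: N = m g cos θ + P sin θ = 964.9 N.
Along the incline, the net driving force (taking up-slope positive) is P cos θ − m g sin θ = 155.1 − 295.5 = -140.4 N, so equilibrium requires friction f = 140.4 N (up-slope).
The limit of static friction is μ_s N = 376.3 N.
Since 140.4 N is within the 376.3 N limit, the crate stays put and friction is exactly 140 N.

f ≈ 140 N (up the incline)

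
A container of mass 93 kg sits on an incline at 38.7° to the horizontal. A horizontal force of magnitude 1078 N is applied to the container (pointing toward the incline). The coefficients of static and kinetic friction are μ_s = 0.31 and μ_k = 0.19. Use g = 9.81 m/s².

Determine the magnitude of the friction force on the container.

Resolve perpendicular to the incline: N = m g cos θ + P sin θ = 93×9.81×cos 38.7° + 1078×sin 38.7° = 1386 N.
Parallel to the incline: P cos θ − m g sin θ = 841.3 − 570.4 = 270.9 N; the friction needed to balance this is 270.9 N acting down the slope.
The limit of static friction is μ_s N = 429.7 N.
Since 270.9 N is within the 429.7 N limit, the container stays put and friction is exactly 271 N.

f ≈ 271 N (down the incline)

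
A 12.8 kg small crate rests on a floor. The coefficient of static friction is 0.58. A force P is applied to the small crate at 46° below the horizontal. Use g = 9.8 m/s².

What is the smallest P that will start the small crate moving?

P ≈ 262 N

N = m g + P sin α (the push presses the small crate into the floor).
At impending slip, P cos α = μ_s N = μ_s (m g + P sin α).
Solving: P (cos α − μ_s sin α) = μ_s m g → P = 0.58×125/(cos 46° − 0.58 sin 46°) = 72.8/0.2774 = 262 N.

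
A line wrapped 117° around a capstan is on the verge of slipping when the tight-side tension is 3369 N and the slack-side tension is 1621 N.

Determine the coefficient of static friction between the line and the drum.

T₂/T₁ = e^{μβ} → μ = ln(T₂/T₁)/β.
β = 117° = 2.042 rad.
μ = ln(3369/1621)/2.042 = ln(2.078)/2.042 = 0.358.

μ ≈ 0.358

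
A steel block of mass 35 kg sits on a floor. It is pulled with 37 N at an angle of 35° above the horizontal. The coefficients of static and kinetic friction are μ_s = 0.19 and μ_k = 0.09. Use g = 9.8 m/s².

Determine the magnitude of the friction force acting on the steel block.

f ≈ 30.3 N

The vertical component of P reduces the normal force: N = m g − P sin α = 343 − 21.22 = 321.8 N.
The horizontal driving force is P cos α = 30.31 N, so equilibrium needs friction f = 30.31 N.
μ_s N = 0.19 × 321.8 = 61.14 N.
30.31 ≤ 61.14 N → static; friction equals the required 30.3 N.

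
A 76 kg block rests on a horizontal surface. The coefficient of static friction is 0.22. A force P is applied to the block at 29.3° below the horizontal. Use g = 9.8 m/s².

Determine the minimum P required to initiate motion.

N = m g + P sin α (the push presses the block into the horizontal surface).
At impending slip, P cos α = μ_s N = μ_s (m g + P sin α).
Solving: P (cos α − μ_s sin α) = μ_s m g → P = 0.22×745/(cos 29.3° − 0.22 sin 29.3°) = 164/0.7644 = 214 N.

P ≈ 214 N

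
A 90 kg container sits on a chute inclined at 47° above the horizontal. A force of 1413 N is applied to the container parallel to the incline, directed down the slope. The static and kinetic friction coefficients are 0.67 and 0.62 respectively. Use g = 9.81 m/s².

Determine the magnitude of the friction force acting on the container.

f ≈ 373 N (up the incline)

Normal force: N = m g cos θ = 90 × 9.81 × cos 47° = 602.1 N.
For equilibrium along the incline the friction force must supply f = m g sin θ + P = 645.7 + 1413 = 2059 N (positive meaning up-slope).
The static-friction ceiling is μ_s N = 0.67 × 602.1 = 403.4 N.
|2059| exceeds 403.4 N, so the container slips down-slope; friction is kinetic, f = μ_k N = 0.62×602.1 = 373 N.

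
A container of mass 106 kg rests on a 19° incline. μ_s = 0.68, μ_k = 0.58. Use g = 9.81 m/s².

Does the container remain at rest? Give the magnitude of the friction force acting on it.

f ≈ 339 N

N = m g cos θ = 983 N.
Down-slope weight component: m g sin θ = 339 N.
μ_s N = 669 N.
339 ≤ 669 N, so it stays put; friction = 339 N.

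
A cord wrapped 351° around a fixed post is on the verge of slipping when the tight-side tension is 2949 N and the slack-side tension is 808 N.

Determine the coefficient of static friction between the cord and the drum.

μ ≈ 0.211

T₂/T₁ = e^{μβ} → μ = ln(T₂/T₁)/β.
β = 351° = 6.126 rad.
μ = ln(2949/808)/6.126 = ln(3.65)/6.126 = 0.211.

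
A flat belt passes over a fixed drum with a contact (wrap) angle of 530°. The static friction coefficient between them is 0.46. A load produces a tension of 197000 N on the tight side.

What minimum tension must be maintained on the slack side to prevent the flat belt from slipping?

Capstan equation at impending slip: T_tight/T_slack = e^{μβ}.
β = 530° = 9.25 rad; e^{μβ} = e^{0.46×9.25} = 70.46.
T_slack = T_tight / e^{μβ} = 197000 / 70.46 = 2800 N.

T_min ≈ 2800 N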